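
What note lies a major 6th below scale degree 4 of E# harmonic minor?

Scale degree 4 of E# harmonic minor is A#.
A major sixth (9 semitones) below A# lands on the letter C, giving C#.

C#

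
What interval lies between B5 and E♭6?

diminished fourth

Counting letters B–C–D–E gives a fourth.
B→Eb = 4 semitones, 1 narrower than the perfect fourth (5), so diminished.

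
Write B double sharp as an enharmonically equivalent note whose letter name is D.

Db

Plain D sits 1 semitone above B##, so on the letter D the same pitch needs a flat: Db.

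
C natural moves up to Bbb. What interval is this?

Counting letters C–D–E–F–G–A–B gives a seventh.
C→Bbb = 9 semitones, 2 narrower than the major seventh (11), so diminished.

diminished seventh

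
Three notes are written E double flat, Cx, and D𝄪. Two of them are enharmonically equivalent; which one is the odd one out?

In 12-tone equal temperament, enharmonic equivalents share a pitch class. Ebb is pitch class 2; C## is pitch class 2; D## is pitch class 4.
Ebb and C## share pitch class 2, while D## is pitch class 4.

D##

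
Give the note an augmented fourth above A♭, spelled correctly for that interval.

A fourth above A lands on the letter D.
An augmented fourth spans 6 semitones, so Ab moves to pitch class 2. On the letter D that is D.

D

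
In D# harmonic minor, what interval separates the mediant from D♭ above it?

The mediant of D# harmonic minor is F#.
F# up to Db: letters F→D make it a sixth; 7 semitones makes it diminished.

diminished sixth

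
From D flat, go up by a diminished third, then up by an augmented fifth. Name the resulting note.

A diminished third up from Db is Fbb (letter F, 2 semitones up).
An augmented fifth up from Fbb is Cb (letter C, 8 semitones up).

Cb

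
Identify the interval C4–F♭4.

diminished fourth

The letter names run C→F, a span of 3 letter steps, so the interval is some kind of fourth.
C to Fb is 4 semitones. A perfect fourth is 5, so 4 makes it diminished.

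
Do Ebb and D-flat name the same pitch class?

No

Two spellings are enharmonically equivalent only if they share a pitch class.
Here Ebb → 2, Db → 1; 1 ≠ 2, so they are not.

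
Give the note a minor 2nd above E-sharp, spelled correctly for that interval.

F#

E up a major second is F#, so the target letter is F.
From E#, a minor second is 1 semitone up: F#.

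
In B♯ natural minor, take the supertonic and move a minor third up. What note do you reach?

E#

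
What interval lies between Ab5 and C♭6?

minor third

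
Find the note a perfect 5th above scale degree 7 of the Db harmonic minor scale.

Scale degree 7 of Db harmonic minor is C.
A perfect fifth (7 semitones) above C lands on the letter G, giving G.

G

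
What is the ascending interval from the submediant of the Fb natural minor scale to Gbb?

perfect fourth

The submediant of Fb natural minor is Dbb.
Dbb up to Gbb: letters D→G make it a fourth; 5 semitones makes it perfect.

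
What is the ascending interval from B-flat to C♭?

The letter names run B→C, a span of 1 letter step, so the interval is some kind of second.
Bb to Cb is 1 semitone. A major second is 2, so 1 makes it minor.

minor second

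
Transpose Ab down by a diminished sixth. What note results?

C#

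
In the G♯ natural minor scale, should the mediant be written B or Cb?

Each scale degree takes a distinct letter name. Degree 3 of a scale on G must use the letter B.
B and Cb are enharmonically the same pitch, but only B uses the letter B, so it is the correct spelling here.

B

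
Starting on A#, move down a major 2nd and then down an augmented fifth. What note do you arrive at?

C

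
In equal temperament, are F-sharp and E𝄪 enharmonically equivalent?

Yes

F# = pitch class 6 and E## = pitch class 6 — the same pitch class, so they are enharmonic equivalents.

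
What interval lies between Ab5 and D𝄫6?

diminished fourth

Counting letters A–B–C–D gives a fourth.
Ab→Dbb = 4 semitones, 1 narrower than the perfect fourth (5), so diminished.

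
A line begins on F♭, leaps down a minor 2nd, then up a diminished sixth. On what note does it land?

Cbb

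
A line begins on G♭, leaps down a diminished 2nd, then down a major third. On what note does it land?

A diminished second down from Gb is F# (letter F, 0 semitones down).
A major third down from F# is D (letter D, 4 semitones down).

D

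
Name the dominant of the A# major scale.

The A# major scale runs A# B# C## D# E# F## G##.
Degree 5 is E#.

E#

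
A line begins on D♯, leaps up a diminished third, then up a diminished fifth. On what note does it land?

A diminished third up from D# is F (letter F, 2 semitones up).
A diminished fifth up from F is Cb (letter C, 6 semitones up).

Cb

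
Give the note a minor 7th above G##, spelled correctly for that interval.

G up a major seventh is F#, so the target letter is F.
From G##, a minor seventh is 10 semitones up: F##.

F##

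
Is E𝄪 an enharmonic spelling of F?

Two spellings are enharmonically equivalent only if they share a pitch class.
Here E## → 6, F → 5; 5 ≠ 6, so they are not.

No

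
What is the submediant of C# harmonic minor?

Degree 6 takes the letter 5 steps above C, which is A.
In harmonic minor, degree 6 sits 8 semitones above the tonic. C# + 8 semitones is pitch class 9, spelled on A as A.

A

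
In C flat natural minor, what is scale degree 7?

The Cb natural minor scale runs Cb Db Ebb Fb Gb Abb Bbb.
Degree 7 is Bbb.

Bbb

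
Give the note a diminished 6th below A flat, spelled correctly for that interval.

A down a major sixth is C, so the target letter is C.
From Ab, a diminished sixth is 7 semitones down: C#.

C#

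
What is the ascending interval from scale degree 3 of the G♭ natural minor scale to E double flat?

Scale degree 3 of Gb natural minor is Bbb.
Bbb up to Ebb: letters B→E make it a fourth; 5 semitones makes it perfect.

perfect fourth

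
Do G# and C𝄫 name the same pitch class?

G# is pitch class 8; Cbb is pitch class 10.
The pitch classes differ (8 vs. 10), so they are not enharmonic equivalents.

No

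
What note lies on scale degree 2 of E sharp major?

The E# major scale runs E# F## G## A# B# C## D##.
Degree 2 is F##.

F##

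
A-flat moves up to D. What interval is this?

augmented fourth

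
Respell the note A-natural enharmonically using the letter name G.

A is pitch class 9. The letter G alone is pitch class 7.
To reach pitch class 9 from G requires an offset of +2 semitones, i.e. double sharp: G##.

G##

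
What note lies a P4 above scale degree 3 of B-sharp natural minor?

G#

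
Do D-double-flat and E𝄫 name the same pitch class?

Dbb is pitch class 0; Ebb is pitch class 2.
The pitch classes differ (0 vs. 2), so they are not enharmonic equivalents.

No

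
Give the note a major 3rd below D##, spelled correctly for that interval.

B#

A third below D lands on the letter B.
A major third spans 4 semitones, so D## moves to pitch class 0. On the letter B that is B#.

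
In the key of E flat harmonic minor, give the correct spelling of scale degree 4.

Ab

Degree 4 takes the letter 3 steps above E, which is A.
In harmonic minor, degree 4 sits 5 semitones above the tonic. Eb + 5 semitones is pitch class 8, spelled on A as Ab.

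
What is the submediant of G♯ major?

The G# major scale runs G# A# B# C# D# E# F##.
Degree 6 is E#.

E#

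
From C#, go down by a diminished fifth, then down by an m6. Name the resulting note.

A##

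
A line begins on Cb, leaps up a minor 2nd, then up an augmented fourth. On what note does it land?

Gb

A minor second up from Cb is Dbb (letter D, 1 semitone up).
An augmented fourth up from Dbb is Gb (letter G, 6 semitones up).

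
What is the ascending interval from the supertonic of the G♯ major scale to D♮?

The supertonic of G# major is A#.
A# up to D: letters A→D make it a fourth; 4 semitones makes it diminished.

diminished fourth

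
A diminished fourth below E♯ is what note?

A fourth below E lands on the letter B.
A diminished fourth spans 4 semitones, so E# moves to pitch class 1. On the letter B that is B##.

B##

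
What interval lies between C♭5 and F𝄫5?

diminished fourth

Counting letters C–D–E–F gives a fourth.
Cb→Fbb = 4 semitones, 1 narrower than the perfect fourth (5), so diminished.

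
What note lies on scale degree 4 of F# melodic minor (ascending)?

B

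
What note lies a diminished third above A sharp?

A third above A lands on the letter C.
A diminished third spans 2 semitones, so A# moves to pitch class 0. On the letter C that is C.

C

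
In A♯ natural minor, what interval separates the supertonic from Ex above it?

augmented fourth

The supertonic of A# natural minor is B#.
B# up to E##: letters B→E make it a fourth; 6 semitones makes it augmented.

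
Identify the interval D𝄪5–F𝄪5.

The letter names run D→F, a span of 2 letter steps, so the interval is some kind of third.
D## to F## is 3 semitones. A major third is 4, so 3 makes it minor.

minor third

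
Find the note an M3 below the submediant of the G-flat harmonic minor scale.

Cbb

The submediant of Gb harmonic minor is Ebb.
A major third (4 semitones) below Ebb lands on the letter C, giving Cbb.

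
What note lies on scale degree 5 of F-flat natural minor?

Cb

The Fb natural minor scale runs Fb Gb Abb Bbb Cb Dbb Ebb.
Degree 5 is Cb.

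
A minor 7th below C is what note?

D

A seventh below C lands on the letter D.
A minor seventh spans 10 semitones, so C moves to pitch class 2. On the letter D that is D.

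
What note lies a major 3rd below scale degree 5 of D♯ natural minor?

F#

Scale degree 5 of D# natural minor is A#.
A major third (4 semitones) below A# lands on the letter F, giving F#.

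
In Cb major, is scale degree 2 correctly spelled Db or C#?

Each scale degree takes a distinct letter name. Degree 2 of a scale on C must use the letter D.
Db and C# are enharmonically the same pitch, but only Db uses the letter D, so it is the correct spelling here.

Db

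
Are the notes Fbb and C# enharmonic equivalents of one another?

Two spellings are enharmonically equivalent only if they share a pitch class.
Here Fbb → 3, C# → 1; 1 ≠ 3, so they are not.

No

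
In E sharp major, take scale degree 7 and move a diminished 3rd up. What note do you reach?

F#

Scale degree 7 of E# major is D##.
A diminished third (2 semitones) above D## lands on the letter F, giving F#.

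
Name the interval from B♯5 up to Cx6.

major second

The letter names run B→C, a span of 1 letter step, so the interval is some kind of second.
B# to C## is 2 semitones. A major second is 2, so 2 makes it major.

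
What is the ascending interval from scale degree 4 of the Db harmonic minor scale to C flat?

perfect fourth

Scale degree 4 of Db harmonic minor is Gb.
Gb up to Cb: letters G→C make it a fourth; 5 semitones makes it perfect.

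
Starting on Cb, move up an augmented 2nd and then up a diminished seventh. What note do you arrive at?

An augmented second up from Cb is D (letter D, 3 semitones up).
A diminished seventh up from D is Cb (letter C, 9 semitones up).

Cb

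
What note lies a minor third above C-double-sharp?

E#

C up a major third is E, so the target letter is E.
From C##, a minor third is 3 semitones up: E#.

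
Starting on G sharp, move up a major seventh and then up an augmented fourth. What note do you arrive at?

B##

A major seventh up from G# is F## (letter F, 11 semitones up).
An augmented fourth up from F## is B## (letter B, 6 semitones up).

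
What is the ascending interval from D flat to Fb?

minor third

Counting letters D–E–F gives a third.
Db→Fb = 3 semitones, 1 narrower than the major third (4), so minor.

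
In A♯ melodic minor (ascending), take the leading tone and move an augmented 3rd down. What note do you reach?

The leading tone of A# melodic minor (ascending) is G##.
An augmented third (5 semitones) below G## lands on the letter E, giving E.

E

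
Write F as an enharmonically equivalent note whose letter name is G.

Gbb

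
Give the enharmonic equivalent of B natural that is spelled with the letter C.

Cb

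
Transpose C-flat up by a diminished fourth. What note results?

A fourth above C lands on the letter F.
A diminished fourth spans 4 semitones, so Cb moves to pitch class 3. On the letter F that is Fbb.

Fbb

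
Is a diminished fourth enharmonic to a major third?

Yes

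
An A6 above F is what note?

D#

A sixth above F lands on the letter D.
An augmented sixth spans 10 semitones, so F moves to pitch class 3. On the letter D that is D#.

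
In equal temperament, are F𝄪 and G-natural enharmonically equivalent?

F## is pitch class 7; G is pitch class 7.
All spellings map to pitch class 7, so they are enharmonically equivalent.

Yes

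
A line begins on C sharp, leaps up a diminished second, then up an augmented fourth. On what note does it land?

G

A diminished second up from C# is Db (letter D, 0 semitones up).
An augmented fourth up from Db is G (letter G, 6 semitones up).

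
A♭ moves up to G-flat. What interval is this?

The letter names run A→G, a span of 6 letter steps, so the interval is some kind of seventh.
Ab to Gb is 10 semitones. A major seventh is 11, so 10 makes it minor.

minor seventh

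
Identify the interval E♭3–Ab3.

perfect fourth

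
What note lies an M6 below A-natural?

A down a major sixth is C, so the target letter is C.
From A, a major sixth is 9 semitones down: C.

C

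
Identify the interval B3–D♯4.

Counting letters B–C–D gives a third.
B→D# = 4 semitones, exactly the major third.

major third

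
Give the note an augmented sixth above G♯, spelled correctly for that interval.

G up a major sixth is E, so the target letter is E.
From G#, an augmented sixth is 10 semitones up: E##.

E##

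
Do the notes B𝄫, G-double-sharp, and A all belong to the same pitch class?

Yes

Bbb = pitch class 9 and G## = pitch class 9 and A = pitch class 9 — the same pitch class, so they are enharmonic equivalents.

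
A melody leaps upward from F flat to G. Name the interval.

augmented second

Counting letters F–G gives a second.
Fb→G = 3 semitones, 1 wider than the major second (2), so augmented.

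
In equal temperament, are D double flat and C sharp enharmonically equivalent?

No

Two spellings are enharmonically equivalent only if they share a pitch class.
Here Dbb → 0, C# → 1; 0 ≠ 1, so they are not.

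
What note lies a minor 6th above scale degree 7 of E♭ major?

Scale degree 7 of Eb major is D.
A minor sixth (8 semitones) above D lands on the letter B, giving Bb.

Bb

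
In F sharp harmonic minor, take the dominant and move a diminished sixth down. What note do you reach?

E##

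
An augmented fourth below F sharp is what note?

F down a perfect fourth is C, so the target letter is C.
From F#, an augmented fourth is 6 semitones down: C.

C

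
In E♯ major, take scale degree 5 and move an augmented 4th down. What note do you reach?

Scale degree 5 of E# major is B#.
An augmented fourth (6 semitones) below B# lands on the letter F, giving F#.

F#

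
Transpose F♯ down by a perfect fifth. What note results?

B

A fifth below F lands on the letter B.
A perfect fifth spans 7 semitones, so F# moves to pitch class 11. On the letter B that is B.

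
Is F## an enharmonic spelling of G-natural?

Yes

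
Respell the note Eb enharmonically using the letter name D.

Plain D sits 1 semitone below Eb, so on the letter D the same pitch needs a sharp: D#.

D#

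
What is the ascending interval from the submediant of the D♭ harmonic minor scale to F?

The submediant of Db harmonic minor is Bbb.
Bbb up to F: letters B→F make it a fifth; 8 semitones makes it augmented.

augmented fifth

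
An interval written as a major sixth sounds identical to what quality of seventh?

diminished

A major sixth spans 9 semitones.
A seventh spanning 9 semitones is diminished (the major seventh is 11).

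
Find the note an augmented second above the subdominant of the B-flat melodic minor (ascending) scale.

F#

The subdominant of Bb melodic minor (ascending) is Eb.
An augmented second (3 semitones) above Eb lands on the letter F, giving F#.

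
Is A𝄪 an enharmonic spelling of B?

Yes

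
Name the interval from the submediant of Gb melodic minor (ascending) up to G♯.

augmented third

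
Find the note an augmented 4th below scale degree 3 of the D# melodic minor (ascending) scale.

C

Scale degree 3 of D# melodic minor (ascending) is F#.
An augmented fourth (6 semitones) below F# lands on the letter C, giving C.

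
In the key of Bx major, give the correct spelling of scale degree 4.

E##

Degree 4 takes the letter 3 steps above B, which is E.
In major, degree 4 sits 5 semitones above the tonic. B## + 5 semitones is pitch class 6, spelled on E as E##.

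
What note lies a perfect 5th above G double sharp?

A fifth above G lands on the letter D.
A perfect fifth spans 7 semitones, so G## moves to pitch class 4. On the letter D that is D##.

D##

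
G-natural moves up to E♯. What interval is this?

The letter names run G→E, a span of 5 letter steps, so the interval is some kind of sixth.
G to E# is 10 semitones. A major sixth is 9, so 10 makes it augmented.

augmented sixth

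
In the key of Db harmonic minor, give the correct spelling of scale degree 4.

Gb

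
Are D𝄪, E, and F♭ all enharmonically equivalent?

Yes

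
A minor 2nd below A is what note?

A second below A lands on the letter G.
A minor second spans 1 semitone, so A moves to pitch class 8. On the letter G that is G#.

G#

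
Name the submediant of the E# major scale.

C##

The E# major scale runs E# F## G## A# B# C## D##.
Degree 6 is C##.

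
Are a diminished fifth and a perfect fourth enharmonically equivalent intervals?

A diminished fifth spans 6 semitones; a perfect fourth spans 5.
The spans differ, so they are not enharmonic equivalents.

No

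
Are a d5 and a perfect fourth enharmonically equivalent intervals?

A diminished fifth spans 6 semitones; a perfect fourth spans 5.
The spans differ, so they are not enharmonic equivalents.

No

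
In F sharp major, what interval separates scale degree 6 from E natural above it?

minor second

Scale degree 6 of F# major is D#.
D# up to E: letters D→E make it a second; 1 semitone makes it minor.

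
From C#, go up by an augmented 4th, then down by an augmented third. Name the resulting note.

D

An augmented fourth up from C# is F## (letter F, 6 semitones up).
An augmented third down from F## is D (letter D, 5 semitones down).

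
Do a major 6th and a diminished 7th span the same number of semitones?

A major sixth spans 9 semitones; a diminished seventh spans 9.
They are enharmonically equivalent.

Yes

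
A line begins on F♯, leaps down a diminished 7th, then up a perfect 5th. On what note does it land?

D##

A diminished seventh down from F# is G## (letter G, 9 semitones down).
A perfect fifth up from G## is D## (letter D, 7 semitones up).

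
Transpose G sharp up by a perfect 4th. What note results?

G up a perfect fourth is C, so the target letter is C.
From G#, a perfect fourth is 5 semitones up: C#.

C#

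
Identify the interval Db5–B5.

Counting letters D–E–F–G–A–B gives a sixth.
Db→B = 10 semitones, 1 wider than the major sixth (9), so augmented.

augmented sixth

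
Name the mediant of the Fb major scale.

Ab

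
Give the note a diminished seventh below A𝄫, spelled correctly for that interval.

A seventh below A lands on the letter B.
A diminished seventh spans 9 semitones, so Abb moves to pitch class 10. On the letter B that is Bb.

Bb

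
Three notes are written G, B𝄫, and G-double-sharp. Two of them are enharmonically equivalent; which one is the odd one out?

In 12-tone equal temperament, enharmonic equivalents share a pitch class. G is pitch class 7; Bbb is pitch class 9; G## is pitch class 9.
Bbb and G## share pitch class 9, while G is pitch class 7.

G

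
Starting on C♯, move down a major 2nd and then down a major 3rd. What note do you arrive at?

G

A major second down from C# is B (letter B, 2 semitones down).
A major third down from B is G (letter G, 4 semitones down).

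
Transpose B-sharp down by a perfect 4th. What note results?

A fourth below B lands on the letter F.
A perfect fourth spans 5 semitones, so B# moves to pitch class 7. On the letter F that is F##.

F##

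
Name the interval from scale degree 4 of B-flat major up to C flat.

Scale degree 4 of Bb major is Eb.
Eb up to Cb: letters E→C make it a sixth; 8 semitones makes it minor.

minor sixth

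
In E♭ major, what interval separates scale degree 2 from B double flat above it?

Scale degree 2 of Eb major is F.
F up to Bbb: letters F→B make it a fourth; 4 semitones makes it diminished.

diminished fourth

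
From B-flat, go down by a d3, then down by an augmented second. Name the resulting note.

F

A diminished third down from Bb is G# (letter G, 2 semitones down).
An augmented second down from G# is F (letter F, 3 semitones down).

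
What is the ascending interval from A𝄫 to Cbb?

Counting letters A–B–C gives a third.
Abb→Cbb = 3 semitones, 1 narrower than the major third (4), so minor.

minor third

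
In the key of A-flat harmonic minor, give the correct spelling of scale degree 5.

Eb

The Ab harmonic minor scale runs Ab Bb Cb Db Eb Fb G.
Degree 5 is Eb.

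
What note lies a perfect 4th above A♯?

D#

A up a perfect fourth is D, so the target letter is D.
From A#, a perfect fourth is 5 semitones up: D#.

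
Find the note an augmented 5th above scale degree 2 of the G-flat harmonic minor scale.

E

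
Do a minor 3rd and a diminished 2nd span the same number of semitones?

No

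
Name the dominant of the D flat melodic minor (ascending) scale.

The Db melodic minor (ascending) scale runs Db Eb Fb Gb Ab Bb C.
Degree 5 is Ab.

Ab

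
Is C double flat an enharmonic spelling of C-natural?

No

Two spellings are enharmonically equivalent only if they share a pitch class.
Here Cbb → 10, C → 0; 0 ≠ 10, so they are not.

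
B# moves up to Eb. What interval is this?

Counting letters B–C–D–E gives a fourth.
B#→Eb = 3 semitones, 2 narrower than the perfect fourth (5), so doubly diminished.

doubly diminished fourth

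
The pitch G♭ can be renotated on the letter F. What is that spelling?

Plain F sits 1 semitone below Gb, so on the letter F the same pitch needs a sharp: F#.

F#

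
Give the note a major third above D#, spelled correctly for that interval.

A third above D lands on the letter F.
A major third spans 4 semitones, so D# moves to pitch class 7. On the letter F that is F##.

F##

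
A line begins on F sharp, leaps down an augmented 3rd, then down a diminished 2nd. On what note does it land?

C#

An augmented third down from F# is Db (letter D, 5 semitones down).
A diminished second down from Db is C# (letter C, 0 semitones down).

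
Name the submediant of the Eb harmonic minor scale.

Cb

Degree 6 takes the letter 5 steps above E, which is C.
In harmonic minor, degree 6 sits 8 semitones above the tonic. Eb + 8 semitones is pitch class 11, spelled on C as Cb.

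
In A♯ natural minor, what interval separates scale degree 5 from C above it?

Scale degree 5 of A# natural minor is E#.
E# up to C: letters E→C make it a sixth; 7 semitones makes it diminished.

diminished sixth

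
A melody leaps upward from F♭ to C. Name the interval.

augmented fifth

The letter names run F→C, a span of 4 letter steps, so the interval is some kind of fifth.
Fb to C is 8 semitones. A perfect fifth is 7, so 8 makes it augmented.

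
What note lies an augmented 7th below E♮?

Fb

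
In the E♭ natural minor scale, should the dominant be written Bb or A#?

Each scale degree takes a distinct letter name. Degree 5 of a scale on E must use the letter B.
Bb and A# are enharmonically the same pitch, but only Bb uses the letter B, so it is the correct spelling here.

Bb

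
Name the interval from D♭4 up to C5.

major seventh

Counting letters D–E–F–G–A–B–C gives a seventh.
Db→C = 11 semitones, exactly the major seventh.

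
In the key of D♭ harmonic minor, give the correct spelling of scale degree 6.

Bbb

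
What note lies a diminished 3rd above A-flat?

A up a major third is C#, so the target letter is C.
From Ab, a diminished third is 2 semitones up: Cbb.

Cbb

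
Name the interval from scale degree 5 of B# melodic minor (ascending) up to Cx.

Scale degree 5 of B# melodic minor (ascending) is F##.
F## up to C##: letters F→C make it a fifth; 7 semitones makes it perfect.

perfect fifth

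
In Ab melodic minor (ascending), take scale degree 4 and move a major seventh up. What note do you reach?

Scale degree 4 of Ab melodic minor (ascending) is Db.
A major seventh (11 semitones) above Db lands on the letter C, giving C.

C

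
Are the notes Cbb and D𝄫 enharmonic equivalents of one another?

Cbb is pitch class 10; Dbb is pitch class 0.
The pitch classes differ (10 vs. 0), so they are not enharmonic equivalents.

No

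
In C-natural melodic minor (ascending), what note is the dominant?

The C melodic minor (ascending) scale runs C D Eb F G A B.
Degree 5 is G.

G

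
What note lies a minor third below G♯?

E#

A third below G lands on the letter E.
A minor third spans 3 semitones, so G# moves to pitch class 5. On the letter E that is E#.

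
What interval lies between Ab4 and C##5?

doubly augmented third

Counting letters A–B–C gives a third.
Ab→C## = 6 semitones, 2 wider than the major third (4), so doubly augmented.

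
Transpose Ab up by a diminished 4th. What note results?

Dbb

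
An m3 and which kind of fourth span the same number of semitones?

A minor third spans 3 semitones.
A fourth spanning 3 semitones is doubly diminished (the perfect fourth is 5).

doubly diminished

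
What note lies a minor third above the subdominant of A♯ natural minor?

F#

The subdominant of A# natural minor is D#.
A minor third (3 semitones) above D# lands on the letter F, giving F#.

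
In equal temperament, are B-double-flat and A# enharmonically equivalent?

Two spellings are enharmonically equivalent only if they share a pitch class.
Here Bbb → 9, A# → 10; 9 ≠ 10, so they are not.

No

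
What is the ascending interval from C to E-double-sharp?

doubly augmented third

The letter names run C→E, a span of 2 letter steps, so the interval is some kind of third.
C to E## is 6 semitones. A major third is 4, so 6 makes it doubly augmented.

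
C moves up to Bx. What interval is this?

doubly augmented seventh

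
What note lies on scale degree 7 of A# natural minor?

G#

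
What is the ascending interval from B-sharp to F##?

perfect fifth

The letter names run B→F, a span of 4 letter steps, so the interval is some kind of fifth.
B# to F## is 7 semitones. A perfect fifth is 7, so 7 makes it perfect.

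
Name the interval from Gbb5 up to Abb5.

major second

Counting letters G–A gives a second.
Gbb→Abb = 2 semitones, exactly the major second.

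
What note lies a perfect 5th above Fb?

A fifth above F lands on the letter C.
A perfect fifth spans 7 semitones, so Fb moves to pitch class 11. On the letter C that is Cb.

Cb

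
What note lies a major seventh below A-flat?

Bbb

A down a major seventh is Bb, so the target letter is B.
From Ab, a major seventh is 11 semitones down: Bbb.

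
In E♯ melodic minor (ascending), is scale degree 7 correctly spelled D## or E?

Each scale degree takes a distinct letter name. Degree 7 of a scale on E must use the letter D.
D## and E are enharmonically the same pitch, but only D## uses the letter D, so it is the correct spelling here.

D##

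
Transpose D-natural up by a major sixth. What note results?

A sixth above D lands on the letter B.
A major sixth spans 9 semitones, so D moves to pitch class 11. On the letter B that is B.

B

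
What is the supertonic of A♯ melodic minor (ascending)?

B#

The A# melodic minor (ascending) scale runs A# B# C# D# E# F## G##.
Degree 2 is B#.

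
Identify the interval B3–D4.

minor third

Counting letters B–C–D gives a third.
B→D = 3 semitones, 1 narrower than the major third (4), so minor.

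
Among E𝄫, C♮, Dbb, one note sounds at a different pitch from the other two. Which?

In 12-tone equal temperament, enharmonic equivalents share a pitch class. Ebb is pitch class 2; C is pitch class 0; Dbb is pitch class 0.
C and Dbb share pitch class 0, while Ebb is pitch class 2.

Ebb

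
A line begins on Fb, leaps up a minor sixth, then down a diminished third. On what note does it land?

Bb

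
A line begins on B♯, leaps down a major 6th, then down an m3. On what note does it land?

B#

A major sixth down from B# is D# (letter D, 9 semitones down).
A minor third down from D# is B# (letter B, 3 semitones down).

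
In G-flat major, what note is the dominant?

Db

The Gb major scale runs Gb Ab Bb Cb Db Eb F.
Degree 5 is Db.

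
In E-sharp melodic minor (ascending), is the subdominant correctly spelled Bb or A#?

Each scale degree takes a distinct letter name. Degree 4 of a scale on E must use the letter A.
A# and Bb are enharmonically the same pitch, but only A# uses the letter A, so it is the correct spelling here.

A#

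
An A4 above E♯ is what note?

A fourth above E lands on the letter A.
An augmented fourth spans 6 semitones, so E# moves to pitch class 11. On the letter A that is A##.

A##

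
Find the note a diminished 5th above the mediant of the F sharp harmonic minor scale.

Eb

The mediant of F# harmonic minor is A.
A diminished fifth (6 semitones) above A lands on the letter E, giving Eb.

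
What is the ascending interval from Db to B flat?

Counting letters D–E–F–G–A–B gives a sixth.
Db→Bb = 9 semitones, exactly the major sixth.

major sixth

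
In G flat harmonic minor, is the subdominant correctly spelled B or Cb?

Each scale degree takes a distinct letter name. Degree 4 of a scale on G must use the letter C.
Cb and B are enharmonically the same pitch, but only Cb uses the letter C, so it is the correct spelling here.

Cb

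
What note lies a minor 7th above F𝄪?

E#

F up a major seventh is E, so the target letter is E.
From F##, a minor seventh is 10 semitones up: E#.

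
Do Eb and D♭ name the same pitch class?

No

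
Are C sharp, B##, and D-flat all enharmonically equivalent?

C# = pitch class 1 and B## = pitch class 1 and Db = pitch class 1 — the same pitch class, so they are enharmonic equivalents.

Yes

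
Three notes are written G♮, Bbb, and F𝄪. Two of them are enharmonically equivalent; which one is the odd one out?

In 12-tone equal temperament, enharmonic equivalents share a pitch class. G is pitch class 7; Bbb is pitch class 9; F## is pitch class 7.
G and F## share pitch class 7, while Bbb is pitch class 9.

Bbb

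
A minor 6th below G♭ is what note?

G down a major sixth is Bb, so the target letter is B.
From Gb, a minor sixth is 8 semitones down: Bb.

Bb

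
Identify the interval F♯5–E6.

minor seventh

The letter names run F→E, a span of 6 letter steps, so the interval is some kind of seventh.
F# to E is 10 semitones. A major seventh is 11, so 10 makes it minor.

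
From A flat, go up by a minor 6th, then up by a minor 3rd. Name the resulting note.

A minor sixth up from Ab is Fb (letter F, 8 semitones up).
A minor third up from Fb is Abb (letter A, 3 semitones up).

Abb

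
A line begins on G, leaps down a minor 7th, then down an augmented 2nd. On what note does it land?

Gb

A minor seventh down from G is A (letter A, 10 semitones down).
An augmented second down from A is Gb (letter G, 3 semitones down).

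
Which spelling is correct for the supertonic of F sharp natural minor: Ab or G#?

G#

Each scale degree takes a distinct letter name. Degree 2 of a scale on F must use the letter G.
G# and Ab are enharmonically the same pitch, but only G# uses the letter G, so it is the correct spelling here.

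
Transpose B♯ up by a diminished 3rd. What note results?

D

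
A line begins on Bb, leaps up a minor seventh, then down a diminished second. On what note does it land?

A minor seventh up from Bb is Ab (letter A, 10 semitones up).
A diminished second down from Ab is G# (letter G, 0 semitones down).

G#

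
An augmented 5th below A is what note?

A fifth below A lands on the letter D.
An augmented fifth spans 8 semitones, so A moves to pitch class 1. On the letter D that is Db.

Db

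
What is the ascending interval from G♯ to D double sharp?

Counting letters G–A–B–C–D gives a fifth.
G#→D## = 8 semitones, 1 wider than the perfect fifth (7), so augmented.

augmented fifth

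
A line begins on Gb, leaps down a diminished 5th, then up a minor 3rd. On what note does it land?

A diminished fifth down from Gb is C (letter C, 6 semitones down).
A minor third up from C is Eb (letter E, 3 semitones up).

Eb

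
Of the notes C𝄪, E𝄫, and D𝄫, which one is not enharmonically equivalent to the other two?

Dbb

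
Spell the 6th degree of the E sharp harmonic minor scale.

C#

Degree 6 takes the letter 5 steps above E, which is C.
In harmonic minor, degree 6 sits 8 semitones above the tonic. E# + 8 semitones is pitch class 1, spelled on C as C#.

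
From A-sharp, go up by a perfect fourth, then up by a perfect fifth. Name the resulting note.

A#

A perfect fourth up from A# is D# (letter D, 5 semitones up).
A perfect fifth up from D# is A# (letter A, 7 semitones up).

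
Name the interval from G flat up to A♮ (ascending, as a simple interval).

Counting letters G–A gives a second.
Gb→A = 3 semitones, 1 wider than the major second (2), so augmented.

augmented second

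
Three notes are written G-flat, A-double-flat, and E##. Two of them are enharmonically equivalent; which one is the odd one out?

Abb

In 12-tone equal temperament, enharmonic equivalents share a pitch class. Gb is pitch class 6; Abb is pitch class 7; E## is pitch class 6.
Gb and E## share pitch class 6, while Abb is pitch class 7.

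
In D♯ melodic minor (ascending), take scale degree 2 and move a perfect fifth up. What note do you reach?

B#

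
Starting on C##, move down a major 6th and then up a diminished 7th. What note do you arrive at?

D

A major sixth down from C## is E# (letter E, 9 semitones down).
A diminished seventh up from E# is D (letter D, 9 semitones up).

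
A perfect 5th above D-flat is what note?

Ab

A fifth above D lands on the letter A.
A perfect fifth spans 7 semitones, so Db moves to pitch class 8. On the letter A that is Ab.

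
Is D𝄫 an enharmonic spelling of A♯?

Dbb is pitch class 0; A# is pitch class 10.
The pitch classes differ (0 vs. 10), so they are not enharmonic equivalents.

No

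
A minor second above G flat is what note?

Abb

A second above G lands on the letter A.
A minor second spans 1 semitone, so Gb moves to pitch class 7. On the letter A that is Abb.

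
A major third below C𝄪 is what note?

A#

C down a major third is Ab, so the target letter is A.
From C##, a major third is 4 semitones down: A#.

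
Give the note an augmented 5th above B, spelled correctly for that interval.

A fifth above B lands on the letter F.
An augmented fifth spans 8 semitones, so B moves to pitch class 7. On the letter F that is F##.

F##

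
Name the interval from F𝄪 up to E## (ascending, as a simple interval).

major seventh

Counting letters F–G–A–B–C–D–E gives a seventh.
F##→E## = 11 semitones, exactly the major seventh.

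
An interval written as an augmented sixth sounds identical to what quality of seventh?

An augmented sixth spans 10 semitones.
A seventh spanning 10 semitones is minor (the major seventh is 11).

minor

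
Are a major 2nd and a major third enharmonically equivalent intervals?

No

A major second spans 2 semitones; a major third spans 4.
The spans differ, so they are not enharmonic equivalents.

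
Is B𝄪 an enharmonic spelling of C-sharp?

B## is pitch class 1; C# is pitch class 1.
All spellings map to pitch class 1, so they are enharmonically equivalent.

Yes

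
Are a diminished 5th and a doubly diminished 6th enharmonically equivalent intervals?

Yes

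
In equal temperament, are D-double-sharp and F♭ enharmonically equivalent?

D## is pitch class 4; Fb is pitch class 4.
All spellings map to pitch class 4, so they are enharmonically equivalent.

Yes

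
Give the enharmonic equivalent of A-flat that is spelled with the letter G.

Ab is pitch class 8. The letter G alone is pitch class 7.
To reach pitch class 8 from G requires an offset of +1 semitone, i.e. sharp: G#.

G#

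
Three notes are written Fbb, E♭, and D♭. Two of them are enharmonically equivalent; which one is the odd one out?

In 12-tone equal temperament, enharmonic equivalents share a pitch class. Fbb is pitch class 3; Eb is pitch class 3; Db is pitch class 1.
Fbb and Eb share pitch class 3, while Db is pitch class 1.

Db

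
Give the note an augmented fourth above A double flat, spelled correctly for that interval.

A fourth above A lands on the letter D.
An augmented fourth spans 6 semitones, so Abb moves to pitch class 1. On the letter D that is Db.

Db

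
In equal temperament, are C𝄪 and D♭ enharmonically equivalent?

No

Two spellings are enharmonically equivalent only if they share a pitch class.
Here C## → 2, Db → 1; 1 ≠ 2, so they are not.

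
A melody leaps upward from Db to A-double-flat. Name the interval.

The letter names run D→A, a span of 4 letter steps, so the interval is some kind of fifth.
Db to Abb is 6 semitones. A perfect fifth is 7, so 6 makes it diminished.

diminished fifth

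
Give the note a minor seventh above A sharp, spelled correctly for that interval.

A seventh above A lands on the letter G.
A minor seventh spans 10 semitones, so A# moves to pitch class 8. On the letter G that is G#.

G#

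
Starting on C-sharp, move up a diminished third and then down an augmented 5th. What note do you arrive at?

Abb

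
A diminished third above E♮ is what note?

E up a major third is G#, so the target letter is G.
From E, a diminished third is 2 semitones up: Gb.

Gb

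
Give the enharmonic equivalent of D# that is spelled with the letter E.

D# is pitch class 3. The letter E alone is pitch class 4.
To reach pitch class 3 from E requires an offset of -1 semitone, i.e. flat: Eb.

Eb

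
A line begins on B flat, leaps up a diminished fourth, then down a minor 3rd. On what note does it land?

A diminished fourth up from Bb is Ebb (letter E, 4 semitones up).
A minor third down from Ebb is Cb (letter C, 3 semitones down).

Cb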